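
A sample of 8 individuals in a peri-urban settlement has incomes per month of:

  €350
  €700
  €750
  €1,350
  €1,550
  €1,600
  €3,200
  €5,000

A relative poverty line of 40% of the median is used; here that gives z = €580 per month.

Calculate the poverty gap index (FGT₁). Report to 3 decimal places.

Below the line: €350 (q = 1 of N = 8).
Gap ratios (z−y)/z: (580−350)/580 = 0.3966.
Σ = 0.396552. Dividing by the full population N = 8 gives P₁ = 0.050.

0.050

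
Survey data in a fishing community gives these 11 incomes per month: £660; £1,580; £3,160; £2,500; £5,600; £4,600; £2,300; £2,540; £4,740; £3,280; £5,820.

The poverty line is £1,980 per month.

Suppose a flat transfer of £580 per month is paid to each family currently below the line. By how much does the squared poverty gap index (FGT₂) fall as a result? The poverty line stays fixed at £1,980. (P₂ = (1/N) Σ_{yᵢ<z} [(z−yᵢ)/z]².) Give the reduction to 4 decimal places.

Before: below the line — £660, £1,580; squared poverty gap index (FGT₂) = 0.044114.
After the £580 transfer: below the line — £1,240; squared poverty gap index (FGT₂) = 0.012698.
Reduction = 0.044114 − 0.012698 = 0.0314.

0.0314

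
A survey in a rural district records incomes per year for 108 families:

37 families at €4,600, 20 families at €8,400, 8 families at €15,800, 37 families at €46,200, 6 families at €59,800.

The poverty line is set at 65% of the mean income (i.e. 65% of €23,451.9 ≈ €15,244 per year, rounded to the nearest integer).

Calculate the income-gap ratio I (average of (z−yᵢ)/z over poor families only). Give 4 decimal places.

0.6108

Incomes under z: 37×€4,600, 20×€8,400 (q = 57 of N = 108).
Shortfall ratios (z−y)/z: 0.6982 (×37), 0.4490 (×20); sum = 34.814222.
The income-gap ratio divides by q (the poor only): 34.814222 / 57 = 0.6108.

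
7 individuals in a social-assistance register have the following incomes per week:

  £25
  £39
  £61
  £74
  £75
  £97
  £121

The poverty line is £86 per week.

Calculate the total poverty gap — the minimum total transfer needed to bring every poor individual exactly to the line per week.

Below the line: £25, £39, £61, £74, £75 (q = 5 of N = 7).
Individual gaps: 86−25 = 61; 86−39 = 47; 86−61 = 25; 86−74 = 12; 86−75 = 11.
Aggregate gap = £156.

£156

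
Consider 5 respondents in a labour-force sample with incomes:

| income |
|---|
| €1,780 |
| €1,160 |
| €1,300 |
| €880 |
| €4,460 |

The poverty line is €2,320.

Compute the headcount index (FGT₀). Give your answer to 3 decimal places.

4 of the 5 respondents have income below €2,320.
H = 4/5 = 0.800.

0.800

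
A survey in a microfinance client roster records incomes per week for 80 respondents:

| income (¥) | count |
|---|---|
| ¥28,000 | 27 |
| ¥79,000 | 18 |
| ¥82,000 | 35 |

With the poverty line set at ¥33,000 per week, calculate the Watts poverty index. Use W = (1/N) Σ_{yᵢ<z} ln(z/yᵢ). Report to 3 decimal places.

0.055

Incomes under z: 27×¥28,000 (q = 27 of N = 80).
Log gaps: ln(33000/28000) = 0.1643 (×27).
W = 4.436182 / 80 = 0.055.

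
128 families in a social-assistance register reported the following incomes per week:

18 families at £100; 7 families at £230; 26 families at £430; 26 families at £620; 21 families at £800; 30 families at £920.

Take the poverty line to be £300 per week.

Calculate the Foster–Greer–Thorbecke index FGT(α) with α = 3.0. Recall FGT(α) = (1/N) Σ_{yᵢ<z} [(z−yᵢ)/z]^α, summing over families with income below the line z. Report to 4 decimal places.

0.0424

Poor units: 18×£100, 7×£230 (q = 25 of N = 128).
Relative gaps: (300−100)/300 = 0.6667 (×18); (300−230)/300 = 0.2333 (×7).
Raised to α = 3.0: 0.29630 (×18); 0.01270 (×7).
Sum = 5.422259; FGT(3.0) = 5.422259 / 128 = 0.0424.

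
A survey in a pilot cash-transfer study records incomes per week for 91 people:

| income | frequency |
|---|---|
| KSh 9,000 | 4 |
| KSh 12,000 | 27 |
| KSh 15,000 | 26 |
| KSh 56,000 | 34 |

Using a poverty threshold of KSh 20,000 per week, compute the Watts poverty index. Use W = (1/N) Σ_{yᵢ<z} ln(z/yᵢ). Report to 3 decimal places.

0.269

Below z: 4×KSh 9,000, 27×KSh 12,000, 26×KSh 15,000 (q = 57 of N = 91).
Log gaps: ln(20000/9000) = 0.7985 (×4); ln(20000/12000) = 0.5108 (×27); ln(20000/15000) = 0.2877 (×26).
W = 24.466057 / 91 = 0.269.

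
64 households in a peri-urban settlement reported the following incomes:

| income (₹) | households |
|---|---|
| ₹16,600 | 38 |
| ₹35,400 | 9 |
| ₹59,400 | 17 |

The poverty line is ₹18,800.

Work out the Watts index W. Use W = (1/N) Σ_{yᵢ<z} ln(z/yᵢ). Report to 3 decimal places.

Below the line: 38×₹16,600 (q = 38 of N = 64).
Log shortfalls: ln(18800/16600) = 0.1245 (×38).
W = 4.729259 / 64 = 0.074.

0.074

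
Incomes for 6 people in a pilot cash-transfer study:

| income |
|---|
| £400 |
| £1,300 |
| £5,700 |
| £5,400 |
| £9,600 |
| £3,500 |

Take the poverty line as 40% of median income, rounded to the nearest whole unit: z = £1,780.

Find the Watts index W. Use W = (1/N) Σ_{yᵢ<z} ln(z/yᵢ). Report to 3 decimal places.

0.301

Incomes under z: £400, £1,300 (q = 2 of N = 6).
ln(z/y) terms: ln(1780/400) = 1.4929; ln(1780/1300) = 0.3142.
W = 1.807153 / 6 = 0.301.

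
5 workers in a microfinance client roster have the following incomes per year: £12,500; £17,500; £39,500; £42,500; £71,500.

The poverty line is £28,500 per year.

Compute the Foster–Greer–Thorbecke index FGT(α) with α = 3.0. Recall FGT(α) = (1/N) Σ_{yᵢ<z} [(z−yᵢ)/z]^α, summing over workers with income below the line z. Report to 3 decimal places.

Poor units: £12,500, £17,500 (q = 2 of N = 5).
Shortfall ratios: (28500−12500)/28500 = 0.5614; (28500−17500)/28500 = 0.3860.
Raised to α = 3.0: 0.17694; 0.05750.
Sum = 0.234437; FGT(3.0) = 0.234437 / 5 = 0.047.

0.047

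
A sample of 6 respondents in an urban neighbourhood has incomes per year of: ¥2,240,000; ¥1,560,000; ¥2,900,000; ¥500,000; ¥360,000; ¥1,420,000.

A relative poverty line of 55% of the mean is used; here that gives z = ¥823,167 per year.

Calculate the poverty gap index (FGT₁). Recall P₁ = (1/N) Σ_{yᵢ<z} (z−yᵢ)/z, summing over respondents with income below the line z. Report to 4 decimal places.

Incomes under z: ¥360,000, ¥500,000 (q = 2 of N = 6).
Gap ratios (z−y)/z: (823167−360000)/823167 = 0.5627; (823167−500000)/823167 = 0.3926.
Sum of shortfalls = 0.955255; P₁ averages over all N: 0.955255 / 6 = 0.1592.

0.1592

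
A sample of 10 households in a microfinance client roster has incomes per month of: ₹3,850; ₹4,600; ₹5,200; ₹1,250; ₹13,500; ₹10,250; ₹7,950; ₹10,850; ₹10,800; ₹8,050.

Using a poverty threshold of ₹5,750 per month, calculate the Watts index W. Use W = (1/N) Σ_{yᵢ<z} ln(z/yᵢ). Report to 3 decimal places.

Below the line: ₹1,250, ₹3,850, ₹4,600, ₹5,200 (q = 4 of N = 10).
Log shortfalls: ln(5750/1250) = 1.5261; ln(5750/3850) = 0.4011; ln(5750/4600) = 0.2231; ln(5750/5200) = 0.1005.
W = 2.250868 / 10 = 0.225.

0.225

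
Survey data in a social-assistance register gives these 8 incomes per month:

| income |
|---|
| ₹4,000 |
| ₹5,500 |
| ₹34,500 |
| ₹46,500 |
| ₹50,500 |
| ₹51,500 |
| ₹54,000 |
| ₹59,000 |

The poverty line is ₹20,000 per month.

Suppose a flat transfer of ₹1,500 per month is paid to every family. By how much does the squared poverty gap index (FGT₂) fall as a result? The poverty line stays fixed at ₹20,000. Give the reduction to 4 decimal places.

Before: below the line — ₹4,000, ₹5,500; squared poverty gap index (FGT₂) = 0.145703.
After the ₹1,500 transfer: below the line — ₹5,500, ₹7,000; squared poverty gap index (FGT₂) = 0.118516.
Reduction = 0.145703 − 0.118516 = 0.0272.

0.0272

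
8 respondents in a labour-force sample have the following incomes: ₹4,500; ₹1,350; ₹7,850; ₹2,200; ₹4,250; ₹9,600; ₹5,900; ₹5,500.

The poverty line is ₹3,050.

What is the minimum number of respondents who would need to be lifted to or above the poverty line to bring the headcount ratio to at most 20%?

1

Currently q = 2 of N = 8 are below the line (H = 0.250).
A headcount ratio of at most 20% allows at most ⌊0.20 × 8⌋ = 1 poor respondents.
So at least 2 − 1 = 1 must be lifted.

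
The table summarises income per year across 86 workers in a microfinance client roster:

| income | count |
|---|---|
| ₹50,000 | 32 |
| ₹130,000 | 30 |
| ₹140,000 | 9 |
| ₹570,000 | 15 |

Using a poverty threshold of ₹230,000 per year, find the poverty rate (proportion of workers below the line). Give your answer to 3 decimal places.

0.826

71 of the 86 workers have income below ₹230,000.
H = 71/86 = 0.826.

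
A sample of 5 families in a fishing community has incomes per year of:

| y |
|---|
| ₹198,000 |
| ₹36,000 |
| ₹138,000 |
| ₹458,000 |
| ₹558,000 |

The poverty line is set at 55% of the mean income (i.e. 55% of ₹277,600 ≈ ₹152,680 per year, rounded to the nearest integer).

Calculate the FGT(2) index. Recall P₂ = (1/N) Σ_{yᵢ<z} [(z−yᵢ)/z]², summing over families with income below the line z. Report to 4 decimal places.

0.1187

Below the line: ₹36,000, ₹138,000 (q = 2 of N = 5).
Relative gaps: (152680−36000)/152680 = 0.7642; (152680−138000)/152680 = 0.0961.
Squared: 0.5840; 0.0092.
Sum = 0.593266; P₂ = 0.593266 / 5 = 0.1187.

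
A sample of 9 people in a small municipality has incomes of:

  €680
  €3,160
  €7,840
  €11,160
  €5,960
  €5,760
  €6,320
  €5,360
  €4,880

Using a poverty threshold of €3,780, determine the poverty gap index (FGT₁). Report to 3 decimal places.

0.109

Below the line: €680, €3,160 (q = 2 of N = 9).
Gap ratios (z−y)/z: (3780−680)/3780 = 0.8201; (3780−3160)/3780 = 0.1640.
Sum of shortfalls = 0.984127; P₁ averages over all N: 0.984127 / 9 = 0.109.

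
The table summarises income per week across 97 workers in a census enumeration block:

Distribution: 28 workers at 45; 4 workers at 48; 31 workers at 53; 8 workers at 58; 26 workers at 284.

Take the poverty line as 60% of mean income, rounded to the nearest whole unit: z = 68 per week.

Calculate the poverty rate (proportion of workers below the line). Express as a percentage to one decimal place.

73.2%

71 of the 97 workers have income below 68.
H = 71/97 = 73.2%.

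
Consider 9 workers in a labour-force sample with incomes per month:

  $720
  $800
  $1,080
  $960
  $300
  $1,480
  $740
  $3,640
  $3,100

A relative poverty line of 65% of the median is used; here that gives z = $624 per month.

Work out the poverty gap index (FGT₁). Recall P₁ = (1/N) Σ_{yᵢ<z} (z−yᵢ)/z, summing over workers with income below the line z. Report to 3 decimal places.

Incomes under z: $300 (q = 1 of N = 9).
Normalized shortfalls: (624−300)/624 = 0.5192.
Sum of shortfalls = 0.519231; P₁ averages over all N: 0.519231 / 9 = 0.058.

0.058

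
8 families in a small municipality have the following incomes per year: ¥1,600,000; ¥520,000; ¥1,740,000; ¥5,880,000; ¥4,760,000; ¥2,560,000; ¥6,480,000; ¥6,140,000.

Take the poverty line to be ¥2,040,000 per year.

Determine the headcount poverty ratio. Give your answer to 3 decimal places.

0.375

3 of the 8 families have income below ¥2,040,000.
H = 3/8 = 0.375.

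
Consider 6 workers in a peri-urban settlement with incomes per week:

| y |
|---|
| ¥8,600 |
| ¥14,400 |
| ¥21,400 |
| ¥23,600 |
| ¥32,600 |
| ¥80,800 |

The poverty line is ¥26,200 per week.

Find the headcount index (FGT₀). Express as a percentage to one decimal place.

66.7%

4 of the 6 workers have income below ¥26,200.
H = 4/6 = 66.7%.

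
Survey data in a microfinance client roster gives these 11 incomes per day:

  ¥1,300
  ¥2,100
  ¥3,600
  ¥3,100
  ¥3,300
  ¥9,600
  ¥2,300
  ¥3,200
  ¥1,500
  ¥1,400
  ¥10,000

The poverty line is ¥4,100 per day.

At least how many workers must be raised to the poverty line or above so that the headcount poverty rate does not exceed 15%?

8

9 of the 11 workers are poor, so H = 9/11 = 0.818.
A headcount ratio of at most 15% allows at most ⌊0.15 × 11⌋ = 1 poor workers.
So at least 9 − 1 = 8 must be lifted.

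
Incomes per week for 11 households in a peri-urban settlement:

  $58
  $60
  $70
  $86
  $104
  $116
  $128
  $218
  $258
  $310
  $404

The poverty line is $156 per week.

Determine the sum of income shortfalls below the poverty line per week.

$470

Poor units: $58, $60, $70, $86, $104, $116, $128 (q = 7 of N = 11).
Individual gaps: 156−58 = 98; 156−60 = 96; 156−70 = 86; 156−86 = 70; 156−104 = 52; 156−116 = 40; 156−128 = 28.
Aggregate gap = $470.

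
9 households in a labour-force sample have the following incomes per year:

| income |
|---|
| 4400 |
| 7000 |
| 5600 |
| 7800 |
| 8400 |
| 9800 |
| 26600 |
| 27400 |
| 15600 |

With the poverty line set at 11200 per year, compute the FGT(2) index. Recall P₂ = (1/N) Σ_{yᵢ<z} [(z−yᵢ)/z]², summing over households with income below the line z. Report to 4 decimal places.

Poor units: 4400, 5600, 7000, 7800, 8400, 9800 (q = 6 of N = 9).
Gap ratios (z−y)/z: (11200−4400)/11200 = 0.6071; (11200−5600)/11200 = 0.5000; (11200−7000)/11200 = 0.3750; (11200−7800)/11200 = 0.3036; (11200−8400)/11200 = 0.2500; (11200−9800)/11200 = 0.1250.
Squared: 0.3686; 0.2500; 0.1406; 0.0922; 0.0625; 0.0156.
Sum = 0.929528; P₂ = 0.929528 / 9 = 0.1033.

0.1033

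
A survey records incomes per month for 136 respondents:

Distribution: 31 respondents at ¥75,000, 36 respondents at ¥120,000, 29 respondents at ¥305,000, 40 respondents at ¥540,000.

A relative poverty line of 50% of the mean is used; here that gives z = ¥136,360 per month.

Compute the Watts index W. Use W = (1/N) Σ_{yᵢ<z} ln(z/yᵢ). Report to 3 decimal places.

0.170

Below the line: 31×¥75,000, 36×¥120,000 (q = 67 of N = 136).
ln(z/y) terms: ln(136360/75000) = 0.5978 (×31); ln(136360/120000) = 0.1278 (×36).
W = 23.133162 / 136 = 0.170.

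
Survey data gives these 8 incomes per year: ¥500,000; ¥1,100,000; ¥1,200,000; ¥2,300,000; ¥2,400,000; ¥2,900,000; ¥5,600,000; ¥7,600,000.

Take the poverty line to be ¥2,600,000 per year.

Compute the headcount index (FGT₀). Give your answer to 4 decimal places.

0.6250

5 of the 8 people have income below ¥2,600,000.
H = 5/8 = 0.6250.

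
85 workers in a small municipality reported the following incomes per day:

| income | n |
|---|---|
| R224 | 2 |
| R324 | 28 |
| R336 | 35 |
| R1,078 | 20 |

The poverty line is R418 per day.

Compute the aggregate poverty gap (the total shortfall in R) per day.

R5,890

Poor units: 2×R224, 28×R324, 35×R336 (q = 65 of N = 85).
Individual gaps: 2×(418−224) = 388; 28×(418−324) = 2632; 35×(418−336) = 2870.
Aggregate gap = R5,890.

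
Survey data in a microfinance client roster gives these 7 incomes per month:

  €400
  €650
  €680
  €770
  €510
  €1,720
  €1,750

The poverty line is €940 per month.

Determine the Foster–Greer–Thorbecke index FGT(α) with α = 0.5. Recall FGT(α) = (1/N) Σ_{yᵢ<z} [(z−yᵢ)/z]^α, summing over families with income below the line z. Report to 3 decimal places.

Below the line: €400, €510, €650, €680, €770 (q = 5 of N = 7).
Shortfall ratios: (940−400)/940 = 0.5745; (940−510)/940 = 0.4574; (940−650)/940 = 0.3085; (940−680)/940 = 0.2766; (940−770)/940 = 0.1809.
Raised to α = 0.5: 0.75794; 0.67635; 0.55544; 0.52592; 0.42527.
Sum = 2.940912; FGT(0.5) = 2.940912 / 7 = 0.420.

0.420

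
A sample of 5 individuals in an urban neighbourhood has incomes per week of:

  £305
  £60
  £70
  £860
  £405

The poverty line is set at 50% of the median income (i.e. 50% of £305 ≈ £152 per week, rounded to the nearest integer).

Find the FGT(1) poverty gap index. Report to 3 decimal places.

0.229

Below the line: £60, £70 (q = 2 of N = 5).
Relative gaps: (152−60)/152 = 0.6053; (152−70)/152 = 0.5395.
Σ = 1.144737. Dividing by the full population N = 5 gives P₁ = 0.229.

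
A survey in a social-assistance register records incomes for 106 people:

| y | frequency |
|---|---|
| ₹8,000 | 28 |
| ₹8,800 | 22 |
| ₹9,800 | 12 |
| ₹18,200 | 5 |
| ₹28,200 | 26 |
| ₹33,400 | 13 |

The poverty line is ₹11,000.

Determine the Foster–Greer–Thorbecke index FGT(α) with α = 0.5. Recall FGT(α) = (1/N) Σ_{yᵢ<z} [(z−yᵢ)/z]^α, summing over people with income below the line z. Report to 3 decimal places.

Below the line: 28×₹8,000, 22×₹8,800, 12×₹9,800 (q = 62 of N = 106).
Shortfall ratios: (11000−8000)/11000 = 0.2727 (×28); (11000−8800)/11000 = 0.2000 (×22); (11000−9800)/11000 = 0.1091 (×12).
Raised to α = 0.5: 0.52223 (×28); 0.44721 (×22); 0.33029 (×12).
Sum = 28.424692; FGT(0.5) = 28.424692 / 106 = 0.268.

0.268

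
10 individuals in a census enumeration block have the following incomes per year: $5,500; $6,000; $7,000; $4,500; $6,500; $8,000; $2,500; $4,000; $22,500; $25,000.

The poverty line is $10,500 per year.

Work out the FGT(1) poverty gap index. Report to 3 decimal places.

Poor units: $2,500, $4,000, $4,500, $5,500, $6,000, $6,500, $7,000, $8,000 (q = 8 of N = 10).
Normalized shortfalls: (10500−2500)/10500 = 0.7619; (10500−4000)/10500 = 0.6190; (10500−4500)/10500 = 0.5714; (10500−5500)/10500 = 0.4762; (10500−6000)/10500 = 0.4286; (10500−6500)/10500 = 0.3810; (10500−7000)/10500 = 0.3333; (10500−8000)/10500 = 0.2381.
Sum of shortfalls = 3.809524; P₁ averages over all N: 3.809524 / 10 = 0.381.

0.381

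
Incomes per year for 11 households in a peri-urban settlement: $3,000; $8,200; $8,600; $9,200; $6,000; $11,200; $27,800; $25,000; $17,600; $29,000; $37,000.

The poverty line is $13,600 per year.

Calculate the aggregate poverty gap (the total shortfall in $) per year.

Incomes under z: $3,000, $6,000, $8,200, $8,600, $9,200, $11,200 (q = 6 of N = 11).
Individual gaps: 13600−3000 = 10600; 13600−6000 = 7600; 13600−8200 = 5400; 13600−8600 = 5000; 13600−9200 = 4400; 13600−11200 = 2400.
Aggregate gap = $35,400.

$35,400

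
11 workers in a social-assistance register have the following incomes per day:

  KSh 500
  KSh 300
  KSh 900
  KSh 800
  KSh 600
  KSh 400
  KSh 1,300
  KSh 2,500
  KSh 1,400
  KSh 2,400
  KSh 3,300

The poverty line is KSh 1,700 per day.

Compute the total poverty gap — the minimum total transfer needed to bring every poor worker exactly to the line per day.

Incomes under z: KSh 300, KSh 400, KSh 500, KSh 600, KSh 800, KSh 900, KSh 1,300, KSh 1,400 (q = 8 of N = 11).
Individual gaps: 1700−300 = 1400; 1700−400 = 1300; 1700−500 = 1200; 1700−600 = 1100; 1700−800 = 900; 1700−900 = 800; 1700−1300 = 400; 1700−1400 = 300.
Aggregate gap = KSh 7,400.

KSh 7,400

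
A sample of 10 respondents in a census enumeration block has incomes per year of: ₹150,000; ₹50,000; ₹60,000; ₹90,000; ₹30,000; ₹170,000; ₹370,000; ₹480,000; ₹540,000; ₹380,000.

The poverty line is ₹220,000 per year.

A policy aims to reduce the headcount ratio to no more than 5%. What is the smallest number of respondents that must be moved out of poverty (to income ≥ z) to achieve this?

Currently q = 6 of N = 10 are below the line (H = 0.600).
A headcount ratio of at most 5% allows at most ⌊0.05 × 10⌋ = 0 poor respondents.
So at least 6 − 0 = 6 must be lifted.

6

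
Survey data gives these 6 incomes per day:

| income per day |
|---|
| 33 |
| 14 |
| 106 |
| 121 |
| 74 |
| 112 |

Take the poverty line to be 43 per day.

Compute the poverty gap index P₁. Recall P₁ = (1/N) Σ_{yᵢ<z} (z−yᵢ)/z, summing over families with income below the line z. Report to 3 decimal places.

0.151

Poor units: 14, 33 (q = 2 of N = 6).
Normalized shortfalls: (43−14)/43 = 0.6744; (43−33)/43 = 0.2326.
Σ = 0.906977. Dividing by the full population N = 6 gives P₁ = 0.151.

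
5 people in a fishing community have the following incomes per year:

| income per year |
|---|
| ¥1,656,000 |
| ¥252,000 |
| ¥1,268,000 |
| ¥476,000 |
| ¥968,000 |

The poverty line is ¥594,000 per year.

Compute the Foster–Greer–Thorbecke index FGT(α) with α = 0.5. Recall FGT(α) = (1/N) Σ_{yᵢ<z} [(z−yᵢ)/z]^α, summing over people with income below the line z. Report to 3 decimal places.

Poor units: ¥252,000, ¥476,000 (q = 2 of N = 5).
Relative gaps: (594000−252000)/594000 = 0.5758; (594000−476000)/594000 = 0.1987.
Raised to α = 0.5: 0.75879; 0.44571.
Sum = 1.204492; FGT(0.5) = 1.204492 / 5 = 0.241.

0.241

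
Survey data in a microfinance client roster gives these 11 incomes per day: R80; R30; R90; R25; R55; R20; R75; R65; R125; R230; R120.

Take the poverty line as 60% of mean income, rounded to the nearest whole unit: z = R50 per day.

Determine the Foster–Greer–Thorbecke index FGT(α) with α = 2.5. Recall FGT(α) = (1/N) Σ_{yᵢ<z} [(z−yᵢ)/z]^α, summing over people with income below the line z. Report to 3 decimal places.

0.051

Poor units: R20, R25, R30 (q = 3 of N = 11).
Gap ratios (z−y)/z: (50−20)/50 = 0.6000; (50−25)/50 = 0.5000; (50−30)/50 = 0.4000.
Raised to α = 2.5: 0.27885; 0.17678; 0.10119.
Sum = 0.556824; FGT(2.5) = 0.556824 / 11 = 0.051.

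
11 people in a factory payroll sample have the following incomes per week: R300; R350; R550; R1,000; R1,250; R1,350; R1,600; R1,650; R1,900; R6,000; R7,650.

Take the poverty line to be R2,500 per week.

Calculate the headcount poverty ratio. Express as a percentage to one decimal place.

81.8%

9 of the 11 people have income below R2,500.
H = 9/11 = 81.8%.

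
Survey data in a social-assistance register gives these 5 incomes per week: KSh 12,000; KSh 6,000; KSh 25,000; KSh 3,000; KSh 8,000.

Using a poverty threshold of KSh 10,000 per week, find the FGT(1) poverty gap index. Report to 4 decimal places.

0.2600

Below z: KSh 3,000, KSh 6,000, KSh 8,000 (q = 3 of N = 5).
Gap ratios (z−y)/z: (10000−3000)/10000 = 0.7000; (10000−6000)/10000 = 0.4000; (10000−8000)/10000 = 0.2000.
Σ = 1.300000. Dividing by the full population N = 5 gives P₁ = 0.2600.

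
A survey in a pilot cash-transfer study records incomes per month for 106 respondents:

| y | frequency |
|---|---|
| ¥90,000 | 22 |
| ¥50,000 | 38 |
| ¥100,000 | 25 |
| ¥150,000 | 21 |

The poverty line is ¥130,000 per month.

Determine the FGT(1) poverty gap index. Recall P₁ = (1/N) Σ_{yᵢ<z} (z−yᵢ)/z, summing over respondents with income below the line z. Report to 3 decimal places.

Below z: 38×¥50,000, 22×¥90,000, 25×¥100,000 (q = 85 of N = 106).
Relative gaps: (130000−50000)/130000 = 0.6154 (×38); (130000−90000)/130000 = 0.3077 (×22); (130000−100000)/130000 = 0.2308 (×25).
Σ = 35.923077. Dividing by the full population N = 106 gives P₁ = 0.339.

0.339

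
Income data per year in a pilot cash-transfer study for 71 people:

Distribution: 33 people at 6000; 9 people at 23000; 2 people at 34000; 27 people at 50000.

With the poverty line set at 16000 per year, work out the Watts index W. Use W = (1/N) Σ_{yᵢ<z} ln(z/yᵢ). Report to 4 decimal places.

Below the line: 33×6000 (q = 33 of N = 71).
Log shortfalls: ln(16000/6000) = 0.9808 (×33).
W = 32.367365 / 71 = 0.4559.

0.4559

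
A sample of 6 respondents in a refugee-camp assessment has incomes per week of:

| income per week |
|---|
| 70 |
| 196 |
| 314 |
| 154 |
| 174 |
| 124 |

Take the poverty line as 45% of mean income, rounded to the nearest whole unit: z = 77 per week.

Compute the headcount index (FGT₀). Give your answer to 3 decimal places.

1 of the 6 respondents have income below 77.
H = 1/6 = 0.167.

0.167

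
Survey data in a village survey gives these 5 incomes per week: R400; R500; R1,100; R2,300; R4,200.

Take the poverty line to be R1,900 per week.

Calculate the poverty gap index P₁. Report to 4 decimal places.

Below the line: R400, R500, R1,100 (q = 3 of N = 5).
Shortfall ratios: (1900−400)/1900 = 0.7895; (1900−500)/1900 = 0.7368; (1900−1100)/1900 = 0.4211.
Σ = 1.947368. Dividing by the full population N = 5 gives P₁ = 0.3895.

0.3895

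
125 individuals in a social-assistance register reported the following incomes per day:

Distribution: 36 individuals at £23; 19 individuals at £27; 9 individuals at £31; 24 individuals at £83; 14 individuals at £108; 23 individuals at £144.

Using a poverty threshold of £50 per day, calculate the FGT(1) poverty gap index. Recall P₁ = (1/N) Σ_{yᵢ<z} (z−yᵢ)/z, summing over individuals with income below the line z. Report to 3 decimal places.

0.253

Poor units: 36×£23, 19×£27, 9×£31 (q = 64 of N = 125).
Relative gaps: (50−23)/50 = 0.5400 (×36); (50−27)/50 = 0.4600 (×19); (50−31)/50 = 0.3800 (×9).
Σ = 31.600000. Dividing by the full population N = 125 gives P₁ = 0.253.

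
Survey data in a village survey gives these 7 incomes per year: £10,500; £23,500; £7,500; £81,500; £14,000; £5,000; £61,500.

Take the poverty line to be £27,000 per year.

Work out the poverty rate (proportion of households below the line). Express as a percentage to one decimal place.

5 of the 7 households have income below £27,000.
H = 5/7 = 71.4%.

71.4%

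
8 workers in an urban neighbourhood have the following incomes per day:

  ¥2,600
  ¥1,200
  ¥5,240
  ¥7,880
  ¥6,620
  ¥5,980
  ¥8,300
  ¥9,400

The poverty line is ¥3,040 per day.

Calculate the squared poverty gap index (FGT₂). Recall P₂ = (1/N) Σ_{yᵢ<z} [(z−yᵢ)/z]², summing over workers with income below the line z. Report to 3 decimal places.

Below the line: ¥1,200, ¥2,600 (q = 2 of N = 8).
Relative gaps: (3040−1200)/3040 = 0.6053; (3040−2600)/3040 = 0.1447.
Squared: 0.3663; 0.0209.
Sum = 0.387292; P₂ = 0.387292 / 8 = 0.048.

0.048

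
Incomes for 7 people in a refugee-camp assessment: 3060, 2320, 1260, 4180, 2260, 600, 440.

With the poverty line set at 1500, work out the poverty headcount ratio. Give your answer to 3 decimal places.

3 of the 7 people have income below 1500.
H = 3/7 = 0.429.

0.429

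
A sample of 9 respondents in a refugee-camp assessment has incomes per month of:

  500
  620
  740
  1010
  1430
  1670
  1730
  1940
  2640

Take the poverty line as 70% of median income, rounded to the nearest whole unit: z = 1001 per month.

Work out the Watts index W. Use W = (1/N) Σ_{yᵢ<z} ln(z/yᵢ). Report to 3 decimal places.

Poor units: 500, 620, 740 (q = 3 of N = 9).
Log shortfalls: ln(1001/500) = 0.6941; ln(1001/620) = 0.4790; ln(1001/740) = 0.3021.
W = 1.475287 / 9 = 0.164.

0.164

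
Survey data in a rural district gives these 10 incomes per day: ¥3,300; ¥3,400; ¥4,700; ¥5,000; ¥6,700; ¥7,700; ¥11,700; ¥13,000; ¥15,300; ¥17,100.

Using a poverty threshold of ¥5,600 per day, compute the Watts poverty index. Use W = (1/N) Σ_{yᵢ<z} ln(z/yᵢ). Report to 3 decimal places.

0.132

Incomes under z: ¥3,300, ¥3,400, ¥4,700, ¥5,000 (q = 4 of N = 10).
Log gaps: ln(5600/3300) = 0.5288; ln(5600/3400) = 0.4990; ln(5600/4700) = 0.1752; ln(5600/5000) = 0.1133.
W = 1.316368 / 10 = 0.132.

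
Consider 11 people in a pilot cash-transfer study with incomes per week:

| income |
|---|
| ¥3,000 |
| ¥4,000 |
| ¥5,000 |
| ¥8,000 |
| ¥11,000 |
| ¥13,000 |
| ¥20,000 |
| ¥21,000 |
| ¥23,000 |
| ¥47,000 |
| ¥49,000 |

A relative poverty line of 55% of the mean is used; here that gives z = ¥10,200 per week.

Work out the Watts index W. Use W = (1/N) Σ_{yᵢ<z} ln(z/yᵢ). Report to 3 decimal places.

0.283

Below the line: ¥3,000, ¥4,000, ¥5,000, ¥8,000 (q = 4 of N = 11).
ln(z/y) terms: ln(10200/3000) = 1.2238; ln(10200/4000) = 0.9361; ln(10200/5000) = 0.7129; ln(10200/8000) = 0.2429.
W = 3.115765 / 11 = 0.283.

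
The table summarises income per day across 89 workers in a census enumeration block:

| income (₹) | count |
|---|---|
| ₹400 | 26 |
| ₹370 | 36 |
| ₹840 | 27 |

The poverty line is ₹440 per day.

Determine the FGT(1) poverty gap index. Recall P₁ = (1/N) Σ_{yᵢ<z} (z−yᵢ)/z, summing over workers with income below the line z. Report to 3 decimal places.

Below the line: 36×₹370, 26×₹400 (q = 62 of N = 89).
Gap ratios (z−y)/z: (440−370)/440 = 0.1591 (×36); (440−400)/440 = 0.0909 (×26).
Sum of shortfalls = 8.090909; P₁ averages over all N: 8.090909 / 89 = 0.091.

0.091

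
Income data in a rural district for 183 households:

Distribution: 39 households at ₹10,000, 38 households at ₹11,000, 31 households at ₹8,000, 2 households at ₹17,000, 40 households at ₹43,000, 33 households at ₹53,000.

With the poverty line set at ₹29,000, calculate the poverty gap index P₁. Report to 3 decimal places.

0.396

Below z: 31×₹8,000, 39×₹10,000, 38×₹11,000, 2×₹17,000 (q = 110 of N = 183).
Shortfall ratios: (29000−8000)/29000 = 0.7241 (×31); (29000−10000)/29000 = 0.6552 (×39); (29000−11000)/29000 = 0.6207 (×38); (29000−17000)/29000 = 0.4138 (×2).
Sum of shortfalls = 72.413793; P₁ averages over all N: 72.413793 / 183 = 0.396.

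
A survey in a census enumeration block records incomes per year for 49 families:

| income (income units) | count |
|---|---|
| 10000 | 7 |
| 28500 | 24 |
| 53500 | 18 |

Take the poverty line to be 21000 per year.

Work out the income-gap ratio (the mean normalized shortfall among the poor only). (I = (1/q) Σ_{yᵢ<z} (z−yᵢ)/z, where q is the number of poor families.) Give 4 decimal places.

0.5238

Below the line: 7×10000 (q = 7 of N = 49).
Shortfall ratios (z−y)/z: 0.5238 (×7); sum = 3.666667.
The income-gap ratio divides by q (the poor only): 3.666667 / 7 = 0.5238.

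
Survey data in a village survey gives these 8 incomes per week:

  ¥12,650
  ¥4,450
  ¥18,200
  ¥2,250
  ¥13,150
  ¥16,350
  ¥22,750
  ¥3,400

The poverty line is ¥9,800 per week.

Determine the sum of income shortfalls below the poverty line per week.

Below z: ¥2,250, ¥3,400, ¥4,450 (q = 3 of N = 8).
Individual gaps: 9800−2250 = 7550; 9800−3400 = 6400; 9800−4450 = 5350.
Aggregate gap = ¥19,300.

¥19,300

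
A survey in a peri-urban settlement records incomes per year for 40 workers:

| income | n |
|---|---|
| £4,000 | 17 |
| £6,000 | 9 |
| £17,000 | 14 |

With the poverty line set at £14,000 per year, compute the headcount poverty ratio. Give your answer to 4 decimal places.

26 of the 40 workers have income below £14,000.
H = 26/40 = 0.6500.

0.6500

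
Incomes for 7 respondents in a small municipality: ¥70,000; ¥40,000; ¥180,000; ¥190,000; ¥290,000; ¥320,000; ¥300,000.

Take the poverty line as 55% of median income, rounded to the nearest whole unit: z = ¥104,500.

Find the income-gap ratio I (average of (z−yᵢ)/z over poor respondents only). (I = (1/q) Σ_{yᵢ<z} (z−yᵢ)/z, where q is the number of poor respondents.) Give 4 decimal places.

0.4737

Below z: ¥40,000, ¥70,000 (q = 2 of N = 7).
Shortfall ratios (z−y)/z: 0.6172, 0.3301; sum = 0.947368.
The income-gap ratio divides by q (the poor only): 0.947368 / 2 = 0.4737.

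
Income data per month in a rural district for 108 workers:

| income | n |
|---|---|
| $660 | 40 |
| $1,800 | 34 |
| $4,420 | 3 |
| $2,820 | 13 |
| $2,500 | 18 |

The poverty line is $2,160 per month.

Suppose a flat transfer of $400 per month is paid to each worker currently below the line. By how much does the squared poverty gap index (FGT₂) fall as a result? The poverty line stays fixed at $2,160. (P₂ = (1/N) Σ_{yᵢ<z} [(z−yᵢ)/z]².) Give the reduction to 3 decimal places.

0.091

Before: below the line — 40×$660, 34×$1,800; squared poverty gap index (FGT₂) = 0.18736.
After the $400 transfer: below the line — 40×$1,060; squared poverty gap index (FGT₂) = 0.09605.
Reduction = 0.18736 − 0.09605 = 0.091.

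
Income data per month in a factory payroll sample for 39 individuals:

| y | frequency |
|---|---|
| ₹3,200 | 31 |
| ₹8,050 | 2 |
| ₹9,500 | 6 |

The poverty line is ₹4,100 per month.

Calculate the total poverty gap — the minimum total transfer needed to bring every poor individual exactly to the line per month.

Below the line: 31×₹3,200 (q = 31 of N = 39).
Individual gaps: 31×(4100−3200) = 27900.
Aggregate gap = ₹27,900.

₹27,900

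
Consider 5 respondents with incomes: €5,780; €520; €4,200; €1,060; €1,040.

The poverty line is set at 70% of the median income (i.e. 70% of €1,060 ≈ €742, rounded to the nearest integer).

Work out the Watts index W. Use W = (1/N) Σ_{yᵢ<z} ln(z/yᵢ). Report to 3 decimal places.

Incomes under z: €520 (q = 1 of N = 5).
Log gaps: ln(742/520) = 0.3555.
W = 0.355520 / 5 = 0.071.

0.071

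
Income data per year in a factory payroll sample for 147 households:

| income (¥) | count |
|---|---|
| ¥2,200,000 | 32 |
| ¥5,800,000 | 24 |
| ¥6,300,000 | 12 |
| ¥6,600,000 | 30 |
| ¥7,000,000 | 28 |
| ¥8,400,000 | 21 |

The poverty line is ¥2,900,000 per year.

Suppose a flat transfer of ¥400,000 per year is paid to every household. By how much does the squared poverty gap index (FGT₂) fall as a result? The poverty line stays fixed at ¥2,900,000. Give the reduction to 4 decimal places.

Before: below the line — 32×¥2,200,000; squared poverty gap index (FGT₂) = 0.012683.
After the ¥400,000 transfer: below the line — 32×¥2,600,000; squared poverty gap index (FGT₂) = 0.002330.
Reduction = 0.012683 − 0.002330 = 0.0104.

0.0104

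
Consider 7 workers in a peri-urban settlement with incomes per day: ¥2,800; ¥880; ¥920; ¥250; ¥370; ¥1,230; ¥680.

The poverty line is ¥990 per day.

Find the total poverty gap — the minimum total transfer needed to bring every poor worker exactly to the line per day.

¥1,850

Below the line: ¥250, ¥370, ¥680, ¥880, ¥920 (q = 5 of N = 7).
Individual gaps: 990−250 = 740; 990−370 = 620; 990−680 = 310; 990−880 = 110; 990−920 = 70.
Aggregate gap = ¥1,850.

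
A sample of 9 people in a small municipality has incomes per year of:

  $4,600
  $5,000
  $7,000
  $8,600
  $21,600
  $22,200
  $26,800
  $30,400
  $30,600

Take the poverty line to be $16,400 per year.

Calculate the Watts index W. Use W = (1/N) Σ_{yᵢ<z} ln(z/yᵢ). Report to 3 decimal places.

Poor units: $4,600, $5,000, $7,000, $8,600 (q = 4 of N = 9).
Log shortfalls: ln(16400/4600) = 1.2712; ln(16400/5000) = 1.1878; ln(16400/7000) = 0.8514; ln(16400/8600) = 0.6455.
W = 3.955959 / 9 = 0.440.

0.440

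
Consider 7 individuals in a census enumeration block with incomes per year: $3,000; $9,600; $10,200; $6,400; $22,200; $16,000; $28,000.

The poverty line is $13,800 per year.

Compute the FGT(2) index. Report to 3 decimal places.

0.152

Below z: $3,000, $6,400, $9,600, $10,200 (q = 4 of N = 7).
Shortfall ratios: (13800−3000)/13800 = 0.7826; (13800−6400)/13800 = 0.5362; (13800−9600)/13800 = 0.3043; (13800−10200)/13800 = 0.2609.
Squared: 0.6125; 0.2875; 0.0926; 0.0681.
Sum = 1.060702; P₂ = 1.060702 / 7 = 0.152.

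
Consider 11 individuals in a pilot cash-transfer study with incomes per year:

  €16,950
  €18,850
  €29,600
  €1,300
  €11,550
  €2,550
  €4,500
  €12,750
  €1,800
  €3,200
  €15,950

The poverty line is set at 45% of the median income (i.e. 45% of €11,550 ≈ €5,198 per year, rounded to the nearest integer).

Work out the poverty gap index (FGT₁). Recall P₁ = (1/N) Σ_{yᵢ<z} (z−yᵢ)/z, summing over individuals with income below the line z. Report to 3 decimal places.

0.221

Incomes under z: €1,300, €1,800, €2,550, €3,200, €4,500 (q = 5 of N = 11).
Gap ratios (z−y)/z: (5198−1300)/5198 = 0.7499; (5198−1800)/5198 = 0.6537; (5198−2550)/5198 = 0.5094; (5198−3200)/5198 = 0.3844; (5198−4500)/5198 = 0.1343.
Sum of shortfalls = 2.431705; P₁ averages over all N: 2.431705 / 11 = 0.221.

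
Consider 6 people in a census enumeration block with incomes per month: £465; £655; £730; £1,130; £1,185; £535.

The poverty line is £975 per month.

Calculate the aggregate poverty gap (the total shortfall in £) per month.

£1,515

Incomes under z: £465, £535, £655, £730 (q = 4 of N = 6).
Individual gaps: 975−465 = 510; 975−535 = 440; 975−655 = 320; 975−730 = 245.
Aggregate gap = £1,515.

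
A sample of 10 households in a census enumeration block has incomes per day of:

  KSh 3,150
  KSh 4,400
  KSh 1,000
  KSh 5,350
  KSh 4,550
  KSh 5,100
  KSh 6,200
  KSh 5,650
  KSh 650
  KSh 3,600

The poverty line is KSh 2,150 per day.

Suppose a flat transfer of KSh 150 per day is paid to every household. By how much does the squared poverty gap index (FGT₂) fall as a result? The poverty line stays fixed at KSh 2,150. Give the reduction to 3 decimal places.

Before: below the line — KSh 650, KSh 1,000; squared poverty gap index (FGT₂) = 0.07729.
After the KSh 150 transfer: below the line — KSh 800, KSh 1,150; squared poverty gap index (FGT₂) = 0.06106.
Reduction = 0.07729 − 0.06106 = 0.016.

0.016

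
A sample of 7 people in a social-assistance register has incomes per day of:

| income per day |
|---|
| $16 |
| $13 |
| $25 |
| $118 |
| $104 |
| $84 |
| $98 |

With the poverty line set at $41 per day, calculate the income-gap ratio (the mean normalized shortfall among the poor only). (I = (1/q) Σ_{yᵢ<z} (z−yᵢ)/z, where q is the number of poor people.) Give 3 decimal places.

Poor units: $13, $16, $25 (q = 3 of N = 7).
Shortfall ratios (z−y)/z: 0.6829, 0.6098, 0.3902; sum = 1.682927.
I averages over the q = 3 poor units only: 1.682927 / 3 = 0.561.

0.561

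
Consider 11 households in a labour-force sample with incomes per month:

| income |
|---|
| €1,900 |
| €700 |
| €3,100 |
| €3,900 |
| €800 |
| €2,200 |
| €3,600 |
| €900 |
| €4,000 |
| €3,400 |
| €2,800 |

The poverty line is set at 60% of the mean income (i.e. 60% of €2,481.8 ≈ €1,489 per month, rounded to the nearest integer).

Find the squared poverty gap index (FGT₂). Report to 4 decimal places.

Below the line: €700, €800, €900 (q = 3 of N = 11).
Shortfall ratios: (1489−700)/1489 = 0.5299; (1489−800)/1489 = 0.4627; (1489−900)/1489 = 0.3956.
Squared: 0.2808; 0.2141; 0.1565.
Sum = 0.651369; P₂ = 0.651369 / 11 = 0.0592.

0.0592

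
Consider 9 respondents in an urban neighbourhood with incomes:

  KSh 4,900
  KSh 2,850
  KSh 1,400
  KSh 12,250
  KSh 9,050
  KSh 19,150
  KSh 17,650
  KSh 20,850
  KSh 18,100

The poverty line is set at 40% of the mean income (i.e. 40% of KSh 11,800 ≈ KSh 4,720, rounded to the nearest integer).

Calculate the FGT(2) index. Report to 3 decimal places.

Poor units: KSh 1,400, KSh 2,850 (q = 2 of N = 9).
Shortfall ratios: (4720−1400)/4720 = 0.7034; (4720−2850)/4720 = 0.3962.
Squared: 0.4948; 0.1570.
Sum = 0.651721; P₂ = 0.651721 / 9 = 0.072.

0.072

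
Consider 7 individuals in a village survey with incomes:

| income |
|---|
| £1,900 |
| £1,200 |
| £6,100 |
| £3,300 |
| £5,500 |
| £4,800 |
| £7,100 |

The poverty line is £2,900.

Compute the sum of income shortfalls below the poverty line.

Below the line: £1,200, £1,900 (q = 2 of N = 7).
Individual gaps: 2900−1200 = 1700; 2900−1900 = 1000.
Aggregate gap = £2,700.

£2,700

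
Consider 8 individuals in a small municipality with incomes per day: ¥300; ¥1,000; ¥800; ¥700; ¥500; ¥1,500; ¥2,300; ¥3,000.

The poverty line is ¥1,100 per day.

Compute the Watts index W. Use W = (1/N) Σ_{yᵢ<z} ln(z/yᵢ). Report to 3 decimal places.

Poor units: ¥300, ¥500, ¥700, ¥800, ¥1,000 (q = 5 of N = 8).
ln(z/y) terms: ln(1100/300) = 1.2993; ln(1100/500) = 0.7885; ln(1100/700) = 0.4520; ln(1100/800) = 0.3185; ln(1100/1000) = 0.0953.
W = 2.953489 / 8 = 0.369.

0.369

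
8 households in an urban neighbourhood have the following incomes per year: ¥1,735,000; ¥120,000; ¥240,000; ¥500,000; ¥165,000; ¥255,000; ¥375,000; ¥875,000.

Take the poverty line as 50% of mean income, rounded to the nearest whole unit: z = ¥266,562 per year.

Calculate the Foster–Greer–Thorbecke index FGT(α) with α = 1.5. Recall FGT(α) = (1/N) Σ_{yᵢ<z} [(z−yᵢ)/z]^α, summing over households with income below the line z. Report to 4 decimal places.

0.0854

Below the line: ¥120,000, ¥165,000, ¥240,000, ¥255,000 (q = 4 of N = 8).
Relative gaps: (266562−120000)/266562 = 0.5498; (266562−165000)/266562 = 0.3810; (266562−240000)/266562 = 0.0996; (266562−255000)/266562 = 0.0434.
Raised to α = 1.5: 0.40769; 0.23518; 0.03146; 0.00903.
Sum = 0.683363; FGT(1.5) = 0.683363 / 8 = 0.0854.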